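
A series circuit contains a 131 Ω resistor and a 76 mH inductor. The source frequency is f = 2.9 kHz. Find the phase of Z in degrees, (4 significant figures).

84.60°

ω = 2πf = 18220 rad/s
X_L = ωL = 1385 Ω
Z = 131.0 + j1385 Ω
|Z| = √(131.0² + 1385²) = 1391 Ω
∠Z = arctan(1385/131.0) = 84.60°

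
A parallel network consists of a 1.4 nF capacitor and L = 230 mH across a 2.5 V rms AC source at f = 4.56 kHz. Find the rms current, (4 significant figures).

ω = 2πf = 28650 rad/s
X_L = ωL = 6590 Ω
X_C = 1/(ωC) = 24930 Ω
Parallel: admittances add. Y = 1/(jωL) + jωC
Y = (0 − j0.0001116) S
|Y| = 0.0001116 S → |Z| = 1/|Y| = 8958 Ω, ∠Z = −∠Y = 90.00°
I = V/|Z| = 2.5/8958 = 279.1 μA

279.1 μA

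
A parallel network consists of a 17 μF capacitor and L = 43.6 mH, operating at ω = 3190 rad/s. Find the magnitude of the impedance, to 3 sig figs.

X_L = ωL = 139 Ω
X_C = 1/(ωC) = 18.4 Ω
Parallel: admittances add. Y = 1/(jωL) + jωC
Y = (0 + j0.0470) S
|Y| = 0.0470 S → |Z| = 1/|Y| = 21.3 Ω, ∠Z = −∠Y = -90.0°

21.3 Ω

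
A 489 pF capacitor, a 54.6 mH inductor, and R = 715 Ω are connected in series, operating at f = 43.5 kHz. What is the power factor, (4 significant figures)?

ω = 2πf = 273300 rad/s
X_L = ωL = 14920 Ω
X_C = 1/(ωC) = 7482 Ω
Net reactance X = X_L − X_C = 7441 Ω
Z = 715.0 + j7441 Ω
|Z| = √(715.0² + 7441²) = 7475 Ω
∠Z = arctan(7441/715.0) = 84.51°
cos φ = cos(84.51°) = 0.09565

0.09565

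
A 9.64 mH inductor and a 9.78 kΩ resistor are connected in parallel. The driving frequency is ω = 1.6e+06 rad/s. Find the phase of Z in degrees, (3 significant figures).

X_L = ωL = 15400 Ω
Parallel: admittances add. Y = 1/R + 1/(jωL)
Y = (0.000102 − j6.48e-05) S
|Y| = 0.000121 S → |Z| = 1/|Y| = 8260 Ω, ∠Z = −∠Y = 32.4°

32.4°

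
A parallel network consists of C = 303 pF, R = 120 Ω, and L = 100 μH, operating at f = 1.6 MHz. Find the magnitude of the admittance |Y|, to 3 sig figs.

ω = 2πf = 1.005e+07 rad/s
X_L = ωL = 1010 Ω
X_C = 1/(ωC) = 328 Ω
Parallel: admittances add. Y = 1/R + 1/(jωL) + jωC
Y = (0.00833 + j0.00205) S
|Y| = 0.00858 S → |Z| = 1/|Y| = 117 Ω, ∠Z = −∠Y = -13.8°

8.58 mS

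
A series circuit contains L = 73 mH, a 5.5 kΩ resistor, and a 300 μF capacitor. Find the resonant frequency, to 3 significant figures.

ω₀ = 1/√(LC) = 1/√(0.073 × 0.0003) = 213.7 rad/s
f₀ = ω₀/(2π) = 34.0 Hz

34.0 Hz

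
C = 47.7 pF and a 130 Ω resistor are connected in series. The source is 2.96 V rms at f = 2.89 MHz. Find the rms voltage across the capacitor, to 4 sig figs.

ω = 2πf = 1.816e+07 rad/s
X_C = 1/(ωC) = 1155 Ω
Z = 130.0 − j1155 Ω
|Z| = √(130.0² + 1155²) = 1162 Ω
I = V/|Z| = 2.548 mA
V_C = I·|Z_C| = 0.002548 × 1155 = 2.941 V

2.941 V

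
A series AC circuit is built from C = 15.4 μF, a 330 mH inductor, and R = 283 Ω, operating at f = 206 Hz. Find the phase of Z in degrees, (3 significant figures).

ω = 2πf = 1294 rad/s
X_L = ωL = 427 Ω
X_C = 1/(ωC) = 50.2 Ω
Net reactance X = X_L − X_C = 377 Ω
Z = 283 + j377 Ω
|Z| = √(283² + 377²) = 471 Ω
∠Z = arctan(377/283) = 53.1°

53.1°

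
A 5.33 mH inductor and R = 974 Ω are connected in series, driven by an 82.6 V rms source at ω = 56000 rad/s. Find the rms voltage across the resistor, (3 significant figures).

X_L = ωL = 298 Ω
Z = 974 + j298 Ω
|Z| = √(974² + 298²) = 1020 Ω
I = V/|Z| = 81.1 mA
V_R = I·|Z_R| = 0.0811 × 974 = 79.0 V

79.0 V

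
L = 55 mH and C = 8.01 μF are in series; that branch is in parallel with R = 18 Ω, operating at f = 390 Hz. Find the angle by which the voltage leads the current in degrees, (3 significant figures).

ω = 2πf = 2450 rad/s
X_L = ωL = 135 Ω
X_C = 1/(ωC) = 50.9 Ω
Branch 1: Z₁ = R = 18.0 Ω
Branch 2 (series LC): Z₂ = j(X_L − X_C) = j83.8 Ω
Parallel: Z = Z₁Z₂/(Z₁+Z₂), |Z| = 17.6 Ω, ∠Z = 12.1°

12.1°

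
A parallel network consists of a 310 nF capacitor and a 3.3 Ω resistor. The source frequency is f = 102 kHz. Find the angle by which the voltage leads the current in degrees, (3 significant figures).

ω = 2πf = 640900 rad/s
X_C = 1/(ωC) = 5.03 Ω
Parallel: admittances add. Y = 1/R + jωC
Y = (0.303 + j0.199) S
|Y| = 0.362 S → |Z| = 1/|Y| = 2.76 Ω, ∠Z = −∠Y = -33.2°

-33.2°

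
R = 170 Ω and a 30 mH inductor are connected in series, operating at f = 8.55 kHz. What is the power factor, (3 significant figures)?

0.105

ω = 2πf = 53720 rad/s
X_L = ωL = 1610 Ω
Z = 170 + j1610 Ω
|Z| = √(170² + 1610²) = 1620 Ω
∠Z = arctan(1610/170) = 84.0°
cos φ = cos(84.0°) = 0.105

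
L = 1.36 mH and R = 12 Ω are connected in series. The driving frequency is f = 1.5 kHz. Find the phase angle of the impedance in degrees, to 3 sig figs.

ω = 2πf = 9425 rad/s
X_L = ωL = 12.8 Ω
Z = 12.0 + j12.8 Ω
|Z| = √(12.0² + 12.8²) = 17.6 Ω
∠Z = arctan(12.8/12.0) = 46.9°

46.9°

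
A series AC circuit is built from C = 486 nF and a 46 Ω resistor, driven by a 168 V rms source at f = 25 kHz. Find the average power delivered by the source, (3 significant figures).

ω = 2πf = 157100 rad/s
X_C = 1/(ωC) = 13.1 Ω
Z = 46.0 − j13.1 Ω
|Z| = √(46.0² + 13.1²) = 47.8 Ω
∠Z = arctan(-13.1/46.0) = -15.9°
I = V/|Z| = 3.51 A
P = VI cos φ = 168 × 3.51 × cos(-15.9°) = 568 W

568 W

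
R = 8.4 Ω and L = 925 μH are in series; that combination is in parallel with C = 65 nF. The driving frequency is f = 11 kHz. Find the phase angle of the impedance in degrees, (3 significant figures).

ω = 2πf = 69120 rad/s
X_L = ωL = 63.9 Ω
X_C = 1/(ωC) = 223 Ω
Branch 1 (R+jX_L): Z₁ = 8.40 + j63.9 Ω, |Z₁| = 64.5 Ω
Branch 2 (−jX_C): Z₂ = −j223 Ω
Parallel: Z = Z₁Z₂/(Z₁+Z₂), |Z| = 90.3 Ω, ∠Z = 79.5°

79.5°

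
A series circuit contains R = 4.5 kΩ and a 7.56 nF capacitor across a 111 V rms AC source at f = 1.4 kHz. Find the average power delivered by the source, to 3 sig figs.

ω = 2πf = 8796 rad/s
X_C = 1/(ωC) = 15000 Ω
Z = 4500 − j15000 Ω
|Z| = √(4500² + 15000²) = 15700 Ω
∠Z = arctan(-15000/4500) = -73.3°
I = V/|Z| = 7.07 mA
P = VI cos φ = 111 × 0.00707 × cos(-73.3°) = 225 mW

225 mW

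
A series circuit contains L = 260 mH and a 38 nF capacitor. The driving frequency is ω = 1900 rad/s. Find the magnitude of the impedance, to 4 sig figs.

13360 Ω

X_L = ωL = 494.0 Ω
X_C = 1/(ωC) = 13850 Ω
Net reactance X = X_L − X_C = -13360 Ω
Z = − j13360 Ω
|Z| = √(0² + 13360²) = 13360 Ω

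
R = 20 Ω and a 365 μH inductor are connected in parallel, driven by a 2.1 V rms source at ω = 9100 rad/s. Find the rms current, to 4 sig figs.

640.9 mA

X_L = ωL = 3.321 Ω
Parallel: admittances add. Y = 1/R + 1/(jωL)
Y = (0.05000 − j0.3011) S
|Y| = 0.3052 S → |Z| = 1/|Y| = 3.277 Ω, ∠Z = −∠Y = 80.57°
I = V/|Z| = 2.1/3.277 = 640.9 mA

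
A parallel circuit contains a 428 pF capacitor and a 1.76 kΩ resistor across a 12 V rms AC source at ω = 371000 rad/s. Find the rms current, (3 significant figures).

X_C = 1/(ωC) = 6300 Ω
Parallel: admittances add. Y = 1/R + jωC
Y = (0.000568 + j0.000159) S
|Y| = 0.000590 S → |Z| = 1/|Y| = 1700 Ω, ∠Z = −∠Y = -15.6°
I = V/|Z| = 12/1700 = 7.08 mA

7.08 mA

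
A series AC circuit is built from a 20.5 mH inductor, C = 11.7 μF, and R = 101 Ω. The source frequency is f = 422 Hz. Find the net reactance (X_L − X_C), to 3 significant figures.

ω = 2πf = 2652 rad/s
X_L = ωL = 54.4 Ω
X_C = 1/(ωC) = 32.2 Ω
X = 54.4 − 32.2 = 22.1 Ω

22.1 Ω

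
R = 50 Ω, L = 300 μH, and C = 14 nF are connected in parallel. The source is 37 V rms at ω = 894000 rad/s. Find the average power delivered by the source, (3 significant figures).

27.4 W

X_L = ωL = 268 Ω
X_C = 1/(ωC) = 79.9 Ω
Parallel: admittances add. Y = 1/R + 1/(jωL) + jωC
Y = (0.0200 + j0.00879) S
|Y| = 0.0218 S → |Z| = 1/|Y| = 45.8 Ω, ∠Z = −∠Y = -23.7°
I = V/|Z| = 808 mA
P = VI cos φ = 37 × 0.808 × cos(-23.7°) = 27.4 W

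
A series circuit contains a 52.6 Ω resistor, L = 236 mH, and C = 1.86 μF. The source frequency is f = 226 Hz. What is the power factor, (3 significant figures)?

ω = 2πf = 1420 rad/s
X_L = ωL = 335 Ω
X_C = 1/(ωC) = 379 Ω
Net reactance X = X_L − X_C = -43.5 Ω
Z = 52.6 − j43.5 Ω
|Z| = √(52.6² + 43.5²) = 68.3 Ω
∠Z = arctan(-43.5/52.6) = -39.6°
cos φ = cos(-39.6°) = 0.771

0.771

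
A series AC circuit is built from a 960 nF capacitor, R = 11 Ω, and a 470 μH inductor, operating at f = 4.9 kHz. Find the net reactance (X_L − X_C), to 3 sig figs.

-19.4 Ω

ω = 2πf = 30790 rad/s
X_L = ωL = 14.5 Ω
X_C = 1/(ωC) = 33.8 Ω
X = 14.5 − 33.8 = -19.4 Ω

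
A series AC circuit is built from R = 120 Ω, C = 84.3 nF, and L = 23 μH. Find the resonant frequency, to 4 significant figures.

114.3 kHz

ω₀ = 1/√(LC) = 1/√(2.3e-05 × 8.43e-08) = 718200 rad/s
f₀ = ω₀/(2π) = 114.3 kHz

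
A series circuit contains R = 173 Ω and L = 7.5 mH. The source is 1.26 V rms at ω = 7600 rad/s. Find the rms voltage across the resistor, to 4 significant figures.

1.197 V

X_L = ωL = 57.00 Ω
Z = 173.0 + j57.00 Ω
|Z| = √(173.0² + 57.00²) = 182.1 Ω
I = V/|Z| = 6.917 mA
V_R = I·|Z_R| = 0.006917 × 173.0 = 1.197 V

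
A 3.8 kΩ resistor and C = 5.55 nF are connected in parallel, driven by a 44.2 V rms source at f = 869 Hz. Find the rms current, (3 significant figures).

ω = 2πf = 5460 rad/s
X_C = 1/(ωC) = 33000 Ω
Parallel: admittances add. Y = 1/R + jωC
Y = (0.000263 + j3.03e-05) S
|Y| = 0.000265 S → |Z| = 1/|Y| = 3780 Ω, ∠Z = −∠Y = -6.57°
I = V/|Z| = 44.2/3780 = 11.7 mA

11.7 mA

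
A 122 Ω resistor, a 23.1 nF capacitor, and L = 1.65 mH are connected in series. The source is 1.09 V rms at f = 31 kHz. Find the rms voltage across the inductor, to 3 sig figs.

2.23 V

ω = 2πf = 194800 rad/s
X_L = ωL = 321 Ω
X_C = 1/(ωC) = 222 Ω
Net reactance X = X_L − X_C = 99.1 Ω
Z = 122 + j99.1 Ω
|Z| = √(122² + 99.1²) = 157 Ω
I = V/|Z| = 6.93 mA
V_L = I·|Z_L| = 0.00693 × 321 = 2.23 V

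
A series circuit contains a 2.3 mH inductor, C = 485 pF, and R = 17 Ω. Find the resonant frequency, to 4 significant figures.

ω₀ = 1/√(LC) = 1/√(0.0023 × 4.85e-10) = 946800 rad/s
f₀ = ω₀/(2π) = 150.7 kHz

150.7 kHz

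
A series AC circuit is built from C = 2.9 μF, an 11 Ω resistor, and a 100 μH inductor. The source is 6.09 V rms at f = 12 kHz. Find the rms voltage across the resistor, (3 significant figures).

5.88 V

ω = 2πf = 75400 rad/s
X_L = ωL = 7.54 Ω
X_C = 1/(ωC) = 4.57 Ω
Net reactance X = X_L − X_C = 2.97 Ω
Z = 11.0 + j2.97 Ω
|Z| = √(11.0² + 2.97²) = 11.4 Ω
I = V/|Z| = 535 mA
V_R = I·|Z_R| = 0.535 × 11.0 = 5.88 V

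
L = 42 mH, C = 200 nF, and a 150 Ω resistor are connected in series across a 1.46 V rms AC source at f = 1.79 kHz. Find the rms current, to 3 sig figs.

ω = 2πf = 11250 rad/s
X_L = ωL = 472 Ω
X_C = 1/(ωC) = 445 Ω
Net reactance X = X_L − X_C = 27.8 Ω
Z = 150 + j27.8 Ω
|Z| = √(150² + 27.8²) = 153 Ω
I = V/|Z| = 1.46/153 = 9.57 mA

9.57 mA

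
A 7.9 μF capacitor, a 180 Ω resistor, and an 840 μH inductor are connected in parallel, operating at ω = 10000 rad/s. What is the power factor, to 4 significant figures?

X_L = ωL = 8.400 Ω
X_C = 1/(ωC) = 12.66 Ω
Parallel: admittances add. Y = 1/R + 1/(jωL) + jωC
Y = (0.005556 − j0.04005) S
|Y| = 0.04043 S → |Z| = 1/|Y| = 24.73 Ω, ∠Z = −∠Y = 82.10°
cos φ = cos(82.10°) = 0.1374

0.1374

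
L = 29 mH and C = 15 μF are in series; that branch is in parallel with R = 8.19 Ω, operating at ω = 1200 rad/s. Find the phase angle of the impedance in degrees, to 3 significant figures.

-21.5°

X_L = ωL = 34.8 Ω
X_C = 1/(ωC) = 55.6 Ω
Branch 1: Z₁ = R = 8.19 Ω
Branch 2 (series LC): Z₂ = j(X_L − X_C) = −j20.8 Ω
Parallel: Z = Z₁Z₂/(Z₁+Z₂), |Z| = 7.62 Ω, ∠Z = -21.5°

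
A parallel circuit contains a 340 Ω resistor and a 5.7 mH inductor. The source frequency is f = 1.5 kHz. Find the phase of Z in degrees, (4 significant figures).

ω = 2πf = 9425 rad/s
X_L = ωL = 53.72 Ω
Parallel: admittances add. Y = 1/R + 1/(jωL)
Y = (0.002941 − j0.01861) S
|Y| = 0.01885 S → |Z| = 1/|Y| = 53.06 Ω, ∠Z = −∠Y = 81.02°

81.02°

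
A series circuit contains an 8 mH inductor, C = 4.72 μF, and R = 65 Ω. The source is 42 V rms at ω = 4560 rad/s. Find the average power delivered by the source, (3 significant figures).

X_L = ωL = 36.5 Ω
X_C = 1/(ωC) = 46.5 Ω
Net reactance X = X_L − X_C = -9.98 Ω
Z = 65.0 − j9.98 Ω
|Z| = √(65.0² + 9.98²) = 65.8 Ω
∠Z = arctan(-9.98/65.0) = -8.73°
I = V/|Z| = 639 mA
P = VI cos φ = 42 × 0.639 × cos(-8.73°) = 26.5 W

26.5 W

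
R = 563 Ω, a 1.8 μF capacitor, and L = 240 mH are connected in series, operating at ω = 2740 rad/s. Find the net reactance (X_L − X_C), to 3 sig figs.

X_L = ωL = 658 Ω
X_C = 1/(ωC) = 203 Ω
X = 658 − 203 = 455 Ω

455 Ω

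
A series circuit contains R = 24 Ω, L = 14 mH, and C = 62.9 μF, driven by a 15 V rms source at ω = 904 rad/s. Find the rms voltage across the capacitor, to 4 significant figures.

X_L = ωL = 12.66 Ω
X_C = 1/(ωC) = 17.59 Ω
Net reactance X = X_L − X_C = -4.931 Ω
Z = 24.00 − j4.931 Ω
|Z| = √(24.00² + 4.931²) = 24.50 Ω
I = V/|Z| = 612.2 mA
V_C = I·|Z_C| = 0.6122 × 17.59 = 10.77 V

10.77 V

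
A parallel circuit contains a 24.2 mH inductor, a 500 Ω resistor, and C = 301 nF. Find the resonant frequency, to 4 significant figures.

1.865 kHz

ω₀ = 1/√(LC) = 1/√(0.0242 × 3.01e-07) = 11720 rad/s
f₀ = ω₀/(2π) = 1.865 kHz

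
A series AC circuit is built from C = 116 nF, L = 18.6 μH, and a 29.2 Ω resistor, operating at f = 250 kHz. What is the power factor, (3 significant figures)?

ω = 2πf = 1.571e+06 rad/s
X_L = ωL = 29.2 Ω
X_C = 1/(ωC) = 5.49 Ω
Net reactance X = X_L − X_C = 23.7 Ω
Z = 29.2 + j23.7 Ω
|Z| = √(29.2² + 23.7²) = 37.6 Ω
∠Z = arctan(23.7/29.2) = 39.1°
cos φ = cos(39.1°) = 0.776

0.776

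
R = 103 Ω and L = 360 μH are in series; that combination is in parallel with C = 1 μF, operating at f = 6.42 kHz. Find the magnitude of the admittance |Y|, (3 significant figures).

ω = 2πf = 40340 rad/s
X_L = ωL = 14.5 Ω
X_C = 1/(ωC) = 24.8 Ω
Branch 1 (R+jX_L): Z₁ = 103 + j14.5 Ω, |Z₁| = 104 Ω
Branch 2 (−jX_C): Z₂ = −j24.8 Ω
Parallel: Z = Z₁Z₂/(Z₁+Z₂), |Z| = 24.9 Ω, ∠Z = -76.3°
|Y| = 1/|Z| = 40.1 mS

40.1 mS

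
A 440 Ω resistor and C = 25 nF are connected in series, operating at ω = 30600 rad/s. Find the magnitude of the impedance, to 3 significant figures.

X_C = 1/(ωC) = 1310 Ω
Z = 440 − j1310 Ω
|Z| = √(440² + 1310²) = 1380 Ω

1380 Ω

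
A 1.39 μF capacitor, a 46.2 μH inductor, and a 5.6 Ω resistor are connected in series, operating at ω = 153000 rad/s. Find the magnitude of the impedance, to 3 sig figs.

6.08 Ω

X_L = ωL = 7.07 Ω
X_C = 1/(ωC) = 4.70 Ω
Net reactance X = X_L − X_C = 2.37 Ω
Z = 5.60 + j2.37 Ω
|Z| = √(5.60² + 2.37²) = 6.08 Ω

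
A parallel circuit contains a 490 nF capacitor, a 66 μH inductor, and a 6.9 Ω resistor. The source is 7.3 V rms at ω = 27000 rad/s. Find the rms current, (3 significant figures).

X_L = ωL = 1.78 Ω
X_C = 1/(ωC) = 75.6 Ω
Parallel: admittances add. Y = 1/R + 1/(jωL) + jωC
Y = (0.145 − j0.548) S
|Y| = 0.567 S → |Z| = 1/|Y| = 1.76 Ω, ∠Z = −∠Y = 75.2°
I = V/|Z| = 7.3/1.76 = 4.14 A

4.14 A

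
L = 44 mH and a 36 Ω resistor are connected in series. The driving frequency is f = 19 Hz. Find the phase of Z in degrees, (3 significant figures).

8.30°

ω = 2πf = 119.4 rad/s
X_L = ωL = 5.25 Ω
Z = 36.0 + j5.25 Ω
|Z| = √(36.0² + 5.25²) = 36.4 Ω
∠Z = arctan(5.25/36.0) = 8.30°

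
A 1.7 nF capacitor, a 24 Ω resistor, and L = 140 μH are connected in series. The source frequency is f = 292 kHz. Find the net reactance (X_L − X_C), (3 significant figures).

-63.8 Ω

ω = 2πf = 1.835e+06 rad/s
X_L = ωL = 257 Ω
X_C = 1/(ωC) = 321 Ω
X = 257 − 321 = -63.8 Ω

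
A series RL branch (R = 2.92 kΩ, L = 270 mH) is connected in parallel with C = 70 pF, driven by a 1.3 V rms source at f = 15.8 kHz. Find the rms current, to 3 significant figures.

ω = 2πf = 99270 rad/s
X_L = ωL = 26800 Ω
X_C = 1/(ωC) = 144000 Ω
Branch 1 (R+jX_L): Z₁ = 2920 + j26800 Ω, |Z₁| = 27000 Ω
Branch 2 (−jX_C): Z₂ = −j144000 Ω
Parallel: Z = Z₁Z₂/(Z₁+Z₂), |Z| = 33100 Ω, ∠Z = 82.4°
I = V/|Z| = 1.3/33100 = 39.2 μA

39.2 μA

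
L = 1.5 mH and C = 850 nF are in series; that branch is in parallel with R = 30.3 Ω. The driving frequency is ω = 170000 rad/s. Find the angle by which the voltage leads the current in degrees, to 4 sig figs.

X_L = ωL = 255.0 Ω
X_C = 1/(ωC) = 6.920 Ω
Branch 1: Z₁ = R = 30.30 Ω
Branch 2 (series LC): Z₂ = j(X_L − X_C) = j248.1 Ω
Parallel: Z = Z₁Z₂/(Z₁+Z₂), |Z| = 30.08 Ω, ∠Z = 6.964°

6.964°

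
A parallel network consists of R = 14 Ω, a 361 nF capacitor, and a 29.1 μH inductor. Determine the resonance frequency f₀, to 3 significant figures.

49.1 kHz

ω₀ = 1/√(LC) = 1/√(2.91e-05 × 3.61e-07) = 308500 rad/s
f₀ = ω₀/(2π) = 49.1 kHz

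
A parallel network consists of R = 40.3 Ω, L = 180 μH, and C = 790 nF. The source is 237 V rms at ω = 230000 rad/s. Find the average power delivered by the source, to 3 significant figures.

X_L = ωL = 41.4 Ω
X_C = 1/(ωC) = 5.50 Ω
Parallel: admittances add. Y = 1/R + 1/(jωL) + jωC
Y = (0.0248 + j0.158) S
|Y| = 0.159 S → |Z| = 1/|Y| = 6.27 Ω, ∠Z = −∠Y = -81.0°
I = V/|Z| = 37.8 A
P = VI cos φ = 237 × 37.8 × cos(-81.0°) = 1.39 kW

1.39 kW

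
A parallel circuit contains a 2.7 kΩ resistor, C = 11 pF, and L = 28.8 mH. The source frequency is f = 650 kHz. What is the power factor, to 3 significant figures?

0.995

ω = 2πf = 4.084e+06 rad/s
X_L = ωL = 118000 Ω
X_C = 1/(ωC) = 22300 Ω
Parallel: admittances add. Y = 1/R + 1/(jωL) + jωC
Y = (0.000370 + j3.64e-05) S
|Y| = 0.000372 S → |Z| = 1/|Y| = 2690 Ω, ∠Z = −∠Y = -5.62°
cos φ = cos(-5.62°) = 0.995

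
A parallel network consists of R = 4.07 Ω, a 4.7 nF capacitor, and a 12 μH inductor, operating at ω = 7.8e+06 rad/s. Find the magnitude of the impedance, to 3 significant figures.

X_L = ωL = 93.6 Ω
X_C = 1/(ωC) = 27.3 Ω
Parallel: admittances add. Y = 1/R + 1/(jωL) + jωC
Y = (0.246 + j0.0260) S
|Y| = 0.247 S → |Z| = 1/|Y| = 4.05 Ω, ∠Z = −∠Y = -6.04°

4.05 Ω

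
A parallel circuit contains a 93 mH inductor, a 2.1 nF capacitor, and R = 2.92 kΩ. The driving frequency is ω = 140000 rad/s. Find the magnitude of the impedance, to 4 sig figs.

2466 Ω

X_L = ωL = 13020 Ω
X_C = 1/(ωC) = 3401 Ω
Parallel: admittances add. Y = 1/R + 1/(jωL) + jωC
Y = (0.0003425 + j0.0002172) S
|Y| = 0.0004055 S → |Z| = 1/|Y| = 2466 Ω, ∠Z = −∠Y = -32.38°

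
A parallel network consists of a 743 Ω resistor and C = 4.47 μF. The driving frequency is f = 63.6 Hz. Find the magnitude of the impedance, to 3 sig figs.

447 Ω

ω = 2πf = 399.6 rad/s
X_C = 1/(ωC) = 560 Ω
Parallel: admittances add. Y = 1/R + jωC
Y = (0.00135 + j0.00179) S
|Y| = 0.00224 S → |Z| = 1/|Y| = 447 Ω, ∠Z = −∠Y = -53.0°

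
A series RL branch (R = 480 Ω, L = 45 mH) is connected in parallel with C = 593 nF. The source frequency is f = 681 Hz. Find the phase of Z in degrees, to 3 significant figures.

-45.4°

ω = 2πf = 4279 rad/s
X_L = ωL = 193 Ω
X_C = 1/(ωC) = 394 Ω
Branch 1 (R+jX_L): Z₁ = 480 + j193 Ω, |Z₁| = 517 Ω
Branch 2 (−jX_C): Z₂ = −j394 Ω
Parallel: Z = Z₁Z₂/(Z₁+Z₂), |Z| = 392 Ω, ∠Z = -45.4°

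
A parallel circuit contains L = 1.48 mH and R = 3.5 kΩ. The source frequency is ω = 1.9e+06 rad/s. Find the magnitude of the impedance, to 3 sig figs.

2190 Ω

X_L = ωL = 2810 Ω
Parallel: admittances add. Y = 1/R + 1/(jωL)
Y = (0.000286 − j0.000356) S
|Y| = 0.000456 S → |Z| = 1/|Y| = 2190 Ω, ∠Z = −∠Y = 51.2°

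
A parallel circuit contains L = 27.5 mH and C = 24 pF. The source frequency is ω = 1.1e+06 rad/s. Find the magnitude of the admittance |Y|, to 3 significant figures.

X_L = ωL = 30200 Ω
X_C = 1/(ωC) = 37900 Ω
Parallel: admittances add. Y = 1/(jωL) + jωC
Y = (0 − j6.66e-06) S
|Y| = 6.66e-06 S → |Z| = 1/|Y| = 150000 Ω, ∠Z = −∠Y = 90.0°

6.66 μS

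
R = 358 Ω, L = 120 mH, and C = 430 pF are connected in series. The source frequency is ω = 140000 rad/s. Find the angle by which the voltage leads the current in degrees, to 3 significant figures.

27.8°

X_L = ωL = 16800 Ω
X_C = 1/(ωC) = 16600 Ω
Net reactance X = X_L − X_C = 189 Ω
Z = 358 + j189 Ω
|Z| = √(358² + 189²) = 405 Ω
∠Z = arctan(189/358) = 27.8°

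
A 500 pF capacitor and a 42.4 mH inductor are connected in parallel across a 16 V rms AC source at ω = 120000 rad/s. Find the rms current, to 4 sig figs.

X_L = ωL = 5088 Ω
X_C = 1/(ωC) = 16670 Ω
Parallel: admittances add. Y = 1/(jωL) + jωC
Y = (0 − j0.0001365) S
|Y| = 0.0001365 S → |Z| = 1/|Y| = 7324 Ω, ∠Z = −∠Y = 90.00°
I = V/|Z| = 16/7324 = 2.185 mA

2.185 mA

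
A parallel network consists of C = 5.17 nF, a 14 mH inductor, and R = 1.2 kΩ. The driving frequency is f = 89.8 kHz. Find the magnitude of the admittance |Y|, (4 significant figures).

2.912 mS

ω = 2πf = 564200 rad/s
X_L = ωL = 7899 Ω
X_C = 1/(ωC) = 342.8 Ω
Parallel: admittances add. Y = 1/R + 1/(jωL) + jωC
Y = (0.0008333 + j0.002790) S
|Y| = 0.002912 S → |Z| = 1/|Y| = 343.4 Ω, ∠Z = −∠Y = -73.37°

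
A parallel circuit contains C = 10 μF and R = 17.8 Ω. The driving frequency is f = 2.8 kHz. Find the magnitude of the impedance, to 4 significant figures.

ω = 2πf = 17590 rad/s
X_C = 1/(ωC) = 5.684 Ω
Parallel: admittances add. Y = 1/R + jωC
Y = (0.05618 + j0.1759) S
|Y| = 0.1847 S → |Z| = 1/|Y| = 5.415 Ω, ∠Z = −∠Y = -72.29°

5.415 Ω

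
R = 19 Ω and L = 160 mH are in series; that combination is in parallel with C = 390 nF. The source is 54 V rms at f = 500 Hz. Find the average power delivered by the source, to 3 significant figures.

219 mW

ω = 2πf = 3142 rad/s
X_L = ωL = 503 Ω
X_C = 1/(ωC) = 816 Ω
Branch 1 (R+jX_L): Z₁ = 19.0 + j503 Ω, |Z₁| = 503 Ω
Branch 2 (−jX_C): Z₂ = −j816 Ω
Parallel: Z = Z₁Z₂/(Z₁+Z₂), |Z| = 1310 Ω, ∠Z = 84.4°
I = V/|Z| = 41.3 mA
P = VI cos φ = 54 × 0.0413 × cos(84.4°) = 219 mW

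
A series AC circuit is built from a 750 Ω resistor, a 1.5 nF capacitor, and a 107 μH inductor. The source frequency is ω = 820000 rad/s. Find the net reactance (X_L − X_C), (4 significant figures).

X_L = ωL = 87.74 Ω
X_C = 1/(ωC) = 813.0 Ω
X = 87.74 − 813.0 = -725.3 Ω

-725.3 Ω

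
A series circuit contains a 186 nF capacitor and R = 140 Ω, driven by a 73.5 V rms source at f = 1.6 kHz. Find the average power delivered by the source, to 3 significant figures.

ω = 2πf = 10050 rad/s
X_C = 1/(ωC) = 535 Ω
Z = 140 − j535 Ω
|Z| = √(140² + 535²) = 553 Ω
∠Z = arctan(-535/140) = -75.3°
I = V/|Z| = 133 mA
P = VI cos φ = 73.5 × 0.133 × cos(-75.3°) = 2.47 W

2.47 W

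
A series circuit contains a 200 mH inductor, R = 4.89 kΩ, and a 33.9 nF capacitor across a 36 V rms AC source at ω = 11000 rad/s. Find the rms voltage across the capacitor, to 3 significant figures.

19.6 V

X_L = ωL = 2200 Ω
X_C = 1/(ωC) = 2680 Ω
Net reactance X = X_L − X_C = -482 Ω
Z = 4890 − j482 Ω
|Z| = √(4890² + 482²) = 4910 Ω
I = V/|Z| = 7.33 mA
V_C = I·|Z_C| = 0.00733 × 2680 = 19.6 V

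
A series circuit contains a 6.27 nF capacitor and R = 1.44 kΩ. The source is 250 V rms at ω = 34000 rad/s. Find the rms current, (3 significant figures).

X_C = 1/(ωC) = 4690 Ω
Z = 1440 − j4690 Ω
|Z| = √(1440² + 4690²) = 4910 Ω
I = V/|Z| = 250/4910 = 50.9 mA

50.9 mA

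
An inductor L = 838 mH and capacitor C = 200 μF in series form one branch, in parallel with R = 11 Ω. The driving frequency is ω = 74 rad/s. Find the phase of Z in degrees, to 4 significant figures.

X_L = ωL = 62.01 Ω
X_C = 1/(ωC) = 67.57 Ω
Branch 1: Z₁ = R = 11.00 Ω
Branch 2 (series LC): Z₂ = j(X_L − X_C) = −j5.556 Ω
Parallel: Z = Z₁Z₂/(Z₁+Z₂), |Z| = 4.959 Ω, ∠Z = -63.20°

-63.20°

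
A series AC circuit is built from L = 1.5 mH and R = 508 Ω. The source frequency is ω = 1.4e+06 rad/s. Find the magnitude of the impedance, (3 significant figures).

2160 Ω

X_L = ωL = 2100 Ω
Z = 508 + j2100 Ω
|Z| = √(508² + 2100²) = 2160 Ω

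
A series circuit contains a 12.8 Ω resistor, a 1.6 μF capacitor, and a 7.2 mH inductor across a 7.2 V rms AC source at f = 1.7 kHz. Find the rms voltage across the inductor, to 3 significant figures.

ω = 2πf = 10680 rad/s
X_L = ωL = 76.9 Ω
X_C = 1/(ωC) = 58.5 Ω
Net reactance X = X_L − X_C = 18.4 Ω
Z = 12.8 + j18.4 Ω
|Z| = √(12.8² + 18.4²) = 22.4 Ω
I = V/|Z| = 321 mA
V_L = I·|Z_L| = 0.321 × 76.9 = 24.7 V

24.7 V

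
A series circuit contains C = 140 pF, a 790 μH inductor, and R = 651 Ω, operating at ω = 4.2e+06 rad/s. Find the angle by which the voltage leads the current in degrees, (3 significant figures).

68.1°

X_L = ωL = 3320 Ω
X_C = 1/(ωC) = 1700 Ω
Net reactance X = X_L − X_C = 1620 Ω
Z = 651 + j1620 Ω
|Z| = √(651² + 1620²) = 1740 Ω
∠Z = arctan(1620/651) = 68.1°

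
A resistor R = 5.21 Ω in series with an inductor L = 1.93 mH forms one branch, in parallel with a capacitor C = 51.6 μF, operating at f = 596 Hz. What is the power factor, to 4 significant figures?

0.5404

ω = 2πf = 3745 rad/s
X_L = ωL = 7.227 Ω
X_C = 1/(ωC) = 5.175 Ω
Branch 1 (R+jX_L): Z₁ = 5.210 + j7.227 Ω, |Z₁| = 8.910 Ω
Branch 2 (−jX_C): Z₂ = −j5.175 Ω
Parallel: Z = Z₁Z₂/(Z₁+Z₂), |Z| = 8.234 Ω, ∠Z = -57.29°
cos φ = cos(-57.29°) = 0.5404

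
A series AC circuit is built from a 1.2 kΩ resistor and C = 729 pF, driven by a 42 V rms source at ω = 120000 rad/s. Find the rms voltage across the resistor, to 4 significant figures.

4.385 V

X_C = 1/(ωC) = 11430 Ω
Z = 1200 − j11430 Ω
|Z| = √(1200² + 11430²) = 11490 Ω
I = V/|Z| = 3.654 mA
V_R = I·|Z_R| = 0.003654 × 1200 = 4.385 V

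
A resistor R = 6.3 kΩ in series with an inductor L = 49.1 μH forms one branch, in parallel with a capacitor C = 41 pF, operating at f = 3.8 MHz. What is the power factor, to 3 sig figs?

ω = 2πf = 2.388e+07 rad/s
X_L = ωL = 1170 Ω
X_C = 1/(ωC) = 1020 Ω
Branch 1 (R+jX_L): Z₁ = 6300 + j1170 Ω, |Z₁| = 6410 Ω
Branch 2 (−jX_C): Z₂ = −j1020 Ω
Parallel: Z = Z₁Z₂/(Z₁+Z₂), |Z| = 1040 Ω, ∠Z = -80.8°
cos φ = cos(-80.8°) = 0.159

0.159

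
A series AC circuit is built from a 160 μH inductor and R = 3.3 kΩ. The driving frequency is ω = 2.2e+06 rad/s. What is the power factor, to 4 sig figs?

X_L = ωL = 352.0 Ω
Z = 3300 + j352.0 Ω
|Z| = √(3300² + 352.0²) = 3319 Ω
∠Z = arctan(352.0/3300) = 6.089°
cos φ = cos(6.089°) = 0.9944

0.9944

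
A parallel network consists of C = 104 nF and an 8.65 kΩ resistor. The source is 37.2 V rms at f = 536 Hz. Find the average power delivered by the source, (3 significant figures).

ω = 2πf = 3368 rad/s
X_C = 1/(ωC) = 2860 Ω
Parallel: admittances add. Y = 1/R + jωC
Y = (0.000116 + j0.000350) S
|Y| = 0.000369 S → |Z| = 1/|Y| = 2710 Ω, ∠Z = −∠Y = -71.7°
I = V/|Z| = 13.7 mA
P = VI cos φ = 37.2 × 0.0137 × cos(-71.7°) = 160 mW

160 mW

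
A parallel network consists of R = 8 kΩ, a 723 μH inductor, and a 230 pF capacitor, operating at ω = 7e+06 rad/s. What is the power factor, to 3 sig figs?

0.0882

X_L = ωL = 5060 Ω
X_C = 1/(ωC) = 621 Ω
Parallel: admittances add. Y = 1/R + 1/(jωL) + jωC
Y = (0.000125 + j0.00141) S
|Y| = 0.00142 S → |Z| = 1/|Y| = 705 Ω, ∠Z = −∠Y = -84.9°
cos φ = cos(-84.9°) = 0.0882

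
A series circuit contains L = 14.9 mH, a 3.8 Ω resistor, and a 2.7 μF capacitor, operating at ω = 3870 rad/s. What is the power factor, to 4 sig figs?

X_L = ωL = 57.66 Ω
X_C = 1/(ωC) = 95.70 Ω
Net reactance X = X_L − X_C = -38.04 Ω
Z = 3.800 − j38.04 Ω
|Z| = √(3.800² + 38.04²) = 38.23 Ω
∠Z = arctan(-38.04/3.800) = -84.30°
cos φ = cos(-84.30°) = 0.09940

0.09940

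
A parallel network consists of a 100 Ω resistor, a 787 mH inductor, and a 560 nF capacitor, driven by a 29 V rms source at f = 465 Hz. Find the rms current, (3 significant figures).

292 mA

ω = 2πf = 2922 rad/s
X_L = ωL = 2300 Ω
X_C = 1/(ωC) = 611 Ω
Parallel: admittances add. Y = 1/R + 1/(jωL) + jωC
Y = (0.0100 + j0.00120) S
|Y| = 0.0101 S → |Z| = 1/|Y| = 99.3 Ω, ∠Z = −∠Y = -6.85°
I = V/|Z| = 29/99.3 = 292 mA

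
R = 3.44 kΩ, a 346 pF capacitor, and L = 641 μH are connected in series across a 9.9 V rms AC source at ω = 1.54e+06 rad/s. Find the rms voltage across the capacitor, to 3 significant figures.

X_L = ωL = 987 Ω
X_C = 1/(ωC) = 1880 Ω
Net reactance X = X_L − X_C = -890 Ω
Z = 3440 − j890 Ω
|Z| = √(3440² + 890²) = 3550 Ω
I = V/|Z| = 2.79 mA
V_C = I·|Z_C| = 0.00279 × 1880 = 5.23 V

5.23 V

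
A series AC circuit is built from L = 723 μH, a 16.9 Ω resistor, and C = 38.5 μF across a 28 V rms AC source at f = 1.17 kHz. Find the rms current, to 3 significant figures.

ω = 2πf = 7351 rad/s
X_L = ωL = 5.32 Ω
X_C = 1/(ωC) = 3.53 Ω
Net reactance X = X_L − X_C = 1.78 Ω
Z = 16.9 + j1.78 Ω
|Z| = √(16.9² + 1.78²) = 17.0 Ω
I = V/|Z| = 28/17.0 = 1.65 A

1.65 A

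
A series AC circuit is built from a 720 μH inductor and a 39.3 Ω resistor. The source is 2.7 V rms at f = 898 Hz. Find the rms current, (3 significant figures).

ω = 2πf = 5642 rad/s
X_L = ωL = 4.06 Ω
Z = 39.3 + j4.06 Ω
|Z| = √(39.3² + 4.06²) = 39.5 Ω
I = V/|Z| = 2.7/39.5 = 68.3 mA

68.3 mA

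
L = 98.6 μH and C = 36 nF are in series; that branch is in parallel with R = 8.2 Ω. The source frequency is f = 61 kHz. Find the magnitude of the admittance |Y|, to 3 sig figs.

125 mS

ω = 2πf = 383300 rad/s
X_L = ωL = 37.8 Ω
X_C = 1/(ωC) = 72.5 Ω
Branch 1: Z₁ = R = 8.20 Ω
Branch 2 (series LC): Z₂ = j(X_L − X_C) = −j34.7 Ω
Parallel: Z = Z₁Z₂/(Z₁+Z₂), |Z| = 7.98 Ω, ∠Z = -13.3°
|Y| = 1/|Z| = 125 mS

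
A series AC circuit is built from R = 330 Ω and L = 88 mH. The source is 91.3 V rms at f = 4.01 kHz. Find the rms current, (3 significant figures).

40.7 mA

ω = 2πf = 25200 rad/s
X_L = ωL = 2220 Ω
Z = 330 + j2220 Ω
|Z| = √(330² + 2220²) = 2240 Ω
I = V/|Z| = 91.3/2240 = 40.7 mA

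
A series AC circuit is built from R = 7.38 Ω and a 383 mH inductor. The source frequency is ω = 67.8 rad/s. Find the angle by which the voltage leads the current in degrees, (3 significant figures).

X_L = ωL = 26.0 Ω
Z = 7.38 + j26.0 Ω
|Z| = √(7.38² + 26.0²) = 27.0 Ω
∠Z = arctan(26.0/7.38) = 74.1°

74.1°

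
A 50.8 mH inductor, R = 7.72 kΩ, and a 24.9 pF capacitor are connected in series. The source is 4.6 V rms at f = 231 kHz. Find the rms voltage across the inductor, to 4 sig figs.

7.262 V

ω = 2πf = 1.451e+06 rad/s
X_L = ωL = 73730 Ω
X_C = 1/(ωC) = 27670 Ω
Net reactance X = X_L − X_C = 46060 Ω
Z = 7720 + j46060 Ω
|Z| = √(7720² + 46060²) = 46700 Ω
I = V/|Z| = 98.49 μA
V_L = I·|Z_L| = 9.849e-05 × 73730 = 7.262 V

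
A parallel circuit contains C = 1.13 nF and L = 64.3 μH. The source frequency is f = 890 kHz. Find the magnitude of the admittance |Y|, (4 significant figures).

ω = 2πf = 5.592e+06 rad/s
X_L = ωL = 359.6 Ω
X_C = 1/(ωC) = 158.3 Ω
Parallel: admittances add. Y = 1/(jωL) + jωC
Y = (0 + j0.003538) S
|Y| = 0.003538 S → |Z| = 1/|Y| = 282.7 Ω, ∠Z = −∠Y = -90.00°

3.538 mS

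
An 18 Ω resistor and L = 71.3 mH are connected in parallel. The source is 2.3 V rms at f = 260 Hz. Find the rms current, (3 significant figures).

129 mA

ω = 2πf = 1634 rad/s
X_L = ωL = 116 Ω
Parallel: admittances add. Y = 1/R + 1/(jωL)
Y = (0.0556 − j0.00859) S
|Y| = 0.0562 S → |Z| = 1/|Y| = 17.8 Ω, ∠Z = −∠Y = 8.78°
I = V/|Z| = 2.3/17.8 = 129 mA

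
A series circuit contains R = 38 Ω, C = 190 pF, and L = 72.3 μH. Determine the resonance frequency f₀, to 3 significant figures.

1.36 MHz

ω₀ = 1/√(LC) = 1/√(7.23e-05 × 1.9e-10) = 8.532e+06 rad/s
f₀ = ω₀/(2π) = 1.36 MHz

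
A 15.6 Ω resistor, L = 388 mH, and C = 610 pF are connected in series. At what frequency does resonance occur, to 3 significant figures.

10.3 kHz

ω₀ = 1/√(LC) = 1/√(0.388 × 6.1e-10) = 65000 rad/s
f₀ = ω₀/(2π) = 10.3 kHz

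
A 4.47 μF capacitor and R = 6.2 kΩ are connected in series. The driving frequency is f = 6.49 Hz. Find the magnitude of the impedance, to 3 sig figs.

ω = 2πf = 40.78 rad/s
X_C = 1/(ωC) = 5490 Ω
Z = 6200 − j5490 Ω
|Z| = √(6200² + 5490²) = 8280 Ω

8280 Ω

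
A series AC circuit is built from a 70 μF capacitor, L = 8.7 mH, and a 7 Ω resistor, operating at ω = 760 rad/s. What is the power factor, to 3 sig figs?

X_L = ωL = 6.61 Ω
X_C = 1/(ωC) = 18.8 Ω
Net reactance X = X_L − X_C = -12.2 Ω
Z = 7.00 − j12.2 Ω
|Z| = √(7.00² + 12.2²) = 14.1 Ω
∠Z = arctan(-12.2/7.00) = -60.1°
cos φ = cos(-60.1°) = 0.498

0.498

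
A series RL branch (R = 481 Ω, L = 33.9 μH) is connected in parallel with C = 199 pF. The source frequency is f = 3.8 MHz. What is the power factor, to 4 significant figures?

0.1400

ω = 2πf = 2.388e+07 rad/s
X_L = ωL = 809.4 Ω
X_C = 1/(ωC) = 210.5 Ω
Branch 1 (R+jX_L): Z₁ = 481.0 + j809.4 Ω, |Z₁| = 941.5 Ω
Branch 2 (−jX_C): Z₂ = −j210.5 Ω
Parallel: Z = Z₁Z₂/(Z₁+Z₂), |Z| = 258.0 Ω, ∠Z = -81.95°
cos φ = cos(-81.95°) = 0.1400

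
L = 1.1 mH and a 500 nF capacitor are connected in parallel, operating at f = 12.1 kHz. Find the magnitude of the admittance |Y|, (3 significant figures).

26.1 mS

ω = 2πf = 76030 rad/s
X_L = ωL = 83.6 Ω
X_C = 1/(ωC) = 26.3 Ω
Parallel: admittances add. Y = 1/(jωL) + jωC
Y = (0 + j0.0261) S
|Y| = 0.0261 S → |Z| = 1/|Y| = 38.4 Ω, ∠Z = −∠Y = -90.0°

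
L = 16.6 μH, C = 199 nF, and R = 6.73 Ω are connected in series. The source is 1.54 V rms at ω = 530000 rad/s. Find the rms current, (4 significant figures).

X_L = ωL = 8.798 Ω
X_C = 1/(ωC) = 9.481 Ω
Net reactance X = X_L − X_C = -0.6834 Ω
Z = 6.730 − j0.6834 Ω
|Z| = √(6.730² + 0.6834²) = 6.765 Ω
I = V/|Z| = 1.54/6.765 = 227.7 mA

227.7 mA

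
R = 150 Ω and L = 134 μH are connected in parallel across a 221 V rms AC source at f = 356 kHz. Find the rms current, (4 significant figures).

1.648 A

ω = 2πf = 2.237e+06 rad/s
X_L = ωL = 299.7 Ω
Parallel: admittances add. Y = 1/R + 1/(jωL)
Y = (0.006667 − j0.003336) S
|Y| = 0.007455 S → |Z| = 1/|Y| = 134.1 Ω, ∠Z = −∠Y = 26.59°
I = V/|Z| = 221/134.1 = 1.648 A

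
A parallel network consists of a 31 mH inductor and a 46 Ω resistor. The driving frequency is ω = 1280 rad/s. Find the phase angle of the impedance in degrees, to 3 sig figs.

X_L = ωL = 39.7 Ω
Parallel: admittances add. Y = 1/R + 1/(jωL)
Y = (0.0217 − j0.0252) S
|Y| = 0.0333 S → |Z| = 1/|Y| = 30.0 Ω, ∠Z = −∠Y = 49.2°

49.2°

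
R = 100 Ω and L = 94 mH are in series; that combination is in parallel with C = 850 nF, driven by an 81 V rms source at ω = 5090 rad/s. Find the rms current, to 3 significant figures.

X_L = ωL = 478 Ω
X_C = 1/(ωC) = 231 Ω
Branch 1 (R+jX_L): Z₁ = 100 + j478 Ω, |Z₁| = 489 Ω
Branch 2 (−jX_C): Z₂ = −j231 Ω
Parallel: Z = Z₁Z₂/(Z₁+Z₂), |Z| = 423 Ω, ∠Z = -79.8°
I = V/|Z| = 81/423 = 191 mA

191 mA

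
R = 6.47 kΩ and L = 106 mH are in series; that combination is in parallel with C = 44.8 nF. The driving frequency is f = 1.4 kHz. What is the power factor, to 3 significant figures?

ω = 2πf = 8796 rad/s
X_L = ωL = 932 Ω
X_C = 1/(ωC) = 2540 Ω
Branch 1 (R+jX_L): Z₁ = 6470 + j932 Ω, |Z₁| = 6540 Ω
Branch 2 (−jX_C): Z₂ = −j2540 Ω
Parallel: Z = Z₁Z₂/(Z₁+Z₂), |Z| = 2490 Ω, ∠Z = -67.9°
cos φ = cos(-67.9°) = 0.377

0.377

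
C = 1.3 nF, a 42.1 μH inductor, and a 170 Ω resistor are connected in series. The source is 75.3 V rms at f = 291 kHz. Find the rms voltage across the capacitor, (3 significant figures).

82.6 V

ω = 2πf = 1.828e+06 rad/s
X_L = ωL = 77.0 Ω
X_C = 1/(ωC) = 421 Ω
Net reactance X = X_L − X_C = -344 Ω
Z = 170 − j344 Ω
|Z| = √(170² + 344²) = 383 Ω
I = V/|Z| = 196 mA
V_C = I·|Z_C| = 0.196 × 421 = 82.6 V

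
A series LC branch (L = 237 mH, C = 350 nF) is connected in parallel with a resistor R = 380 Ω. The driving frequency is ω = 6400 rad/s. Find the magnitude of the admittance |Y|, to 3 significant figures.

X_L = ωL = 1520 Ω
X_C = 1/(ωC) = 446 Ω
Branch 1: Z₁ = R = 380 Ω
Branch 2 (series LC): Z₂ = j(X_L − X_C) = j1070 Ω
Parallel: Z = Z₁Z₂/(Z₁+Z₂), |Z| = 358 Ω, ∠Z = 19.5°
|Y| = 1/|Z| = 2.79 mS

2.79 mS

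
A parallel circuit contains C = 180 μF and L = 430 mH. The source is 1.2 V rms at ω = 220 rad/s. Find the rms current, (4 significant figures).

X_L = ωL = 94.60 Ω
X_C = 1/(ωC) = 25.25 Ω
Parallel: admittances add. Y = 1/(jωL) + jωC
Y = (0 + j0.02903) S
|Y| = 0.02903 S → |Z| = 1/|Y| = 34.45 Ω, ∠Z = −∠Y = -90.00°
I = V/|Z| = 1.2/34.45 = 34.84 mA

34.84 mA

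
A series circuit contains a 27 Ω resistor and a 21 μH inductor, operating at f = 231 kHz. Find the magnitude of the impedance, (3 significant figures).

40.7 Ω

ω = 2πf = 1.451e+06 rad/s
X_L = ωL = 30.5 Ω
Z = 27.0 + j30.5 Ω
|Z| = √(27.0² + 30.5²) = 40.7 Ω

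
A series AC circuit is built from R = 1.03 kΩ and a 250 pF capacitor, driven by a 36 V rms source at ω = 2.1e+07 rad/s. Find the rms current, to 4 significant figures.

34.37 mA

X_C = 1/(ωC) = 190.5 Ω
Z = 1030 − j190.5 Ω
|Z| = √(1030² + 190.5²) = 1047 Ω
I = V/|Z| = 36/1047 = 34.37 mA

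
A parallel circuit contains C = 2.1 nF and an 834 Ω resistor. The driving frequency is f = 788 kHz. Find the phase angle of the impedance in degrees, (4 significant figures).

ω = 2πf = 4.951e+06 rad/s
X_C = 1/(ωC) = 96.18 Ω
Parallel: admittances add. Y = 1/R + jωC
Y = (0.001199 + j0.01040) S
|Y| = 0.01047 S → |Z| = 1/|Y| = 95.54 Ω, ∠Z = −∠Y = -83.42°

-83.42°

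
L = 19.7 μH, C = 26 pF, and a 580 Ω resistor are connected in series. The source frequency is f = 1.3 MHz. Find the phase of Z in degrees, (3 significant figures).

ω = 2πf = 8.168e+06 rad/s
X_L = ωL = 161 Ω
X_C = 1/(ωC) = 4710 Ω
Net reactance X = X_L − X_C = -4550 Ω
Z = 580 − j4550 Ω
|Z| = √(580² + 4550²) = 4580 Ω
∠Z = arctan(-4550/580) = -82.7°

-82.7°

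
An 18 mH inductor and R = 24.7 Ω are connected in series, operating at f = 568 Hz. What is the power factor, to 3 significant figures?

0.359

ω = 2πf = 3569 rad/s
X_L = ωL = 64.2 Ω
Z = 24.7 + j64.2 Ω
|Z| = √(24.7² + 64.2²) = 68.8 Ω
∠Z = arctan(64.2/24.7) = 69.0°
cos φ = cos(69.0°) = 0.359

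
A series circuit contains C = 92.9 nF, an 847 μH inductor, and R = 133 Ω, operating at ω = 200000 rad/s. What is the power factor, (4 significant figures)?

X_L = ωL = 169.4 Ω
X_C = 1/(ωC) = 53.82 Ω
Net reactance X = X_L − X_C = 115.6 Ω
Z = 133.0 + j115.6 Ω
|Z| = √(133.0² + 115.6²) = 176.2 Ω
∠Z = arctan(115.6/133.0) = 40.99°
cos φ = cos(40.99°) = 0.7548

0.7548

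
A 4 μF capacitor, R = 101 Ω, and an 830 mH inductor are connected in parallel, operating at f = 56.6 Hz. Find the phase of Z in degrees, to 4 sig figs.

11.23°

ω = 2πf = 355.6 rad/s
X_L = ωL = 295.2 Ω
X_C = 1/(ωC) = 703.0 Ω
Parallel: admittances add. Y = 1/R + 1/(jωL) + jωC
Y = (0.009901 − j0.001965) S
|Y| = 0.01009 S → |Z| = 1/|Y| = 99.07 Ω, ∠Z = −∠Y = 11.23°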